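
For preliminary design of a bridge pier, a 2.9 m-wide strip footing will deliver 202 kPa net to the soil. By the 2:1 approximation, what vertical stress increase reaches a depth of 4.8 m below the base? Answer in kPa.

By the 2:1 method the load spreads at 1 horizontal : 2 vertical, so at depth z the loaded area has grown by z in each plan dimension:
Δσ = qB/(B+z) = 202×2.9/(2.9+4.8) = 76.078 kPa

Δσ_z ≈ 76.1 kPa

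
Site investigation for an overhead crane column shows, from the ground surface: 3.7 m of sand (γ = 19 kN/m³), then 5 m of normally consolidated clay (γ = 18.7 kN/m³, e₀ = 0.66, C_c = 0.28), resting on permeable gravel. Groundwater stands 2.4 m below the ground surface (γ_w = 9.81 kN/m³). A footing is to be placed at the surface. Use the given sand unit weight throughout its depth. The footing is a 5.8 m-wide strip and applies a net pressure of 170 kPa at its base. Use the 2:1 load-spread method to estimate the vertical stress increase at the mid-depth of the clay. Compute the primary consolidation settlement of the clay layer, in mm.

Mid-depth of clay below the ground surface: z = 3.7 + 5/2 = 6.2 m.
Total vertical stress at mid-clay: σ_v = 19×3.7 + 18.7×2.5 = 117.05 kPa.
Pore pressure: u = 9.81×(6.2 − 2.4) = 37.278 kPa.
Initial effective stress: σ'_0 = σ_v − u = 117.05 − 37.278 = 79.772 kPa.
Stress increase at mid-clay by the 2:1 spreading method:
Δσ = qB/(B+z) = 170×5.8/(5.8+6.2) = 82.167 kPa
Final effective stress: σ'_f = σ'_0 + Δσ = 79.772 + 82.167 = 161.94 kPa.
Normally consolidated clay, so the full stress increment lies on the virgin compression line:
S_c = C_c·H/(1+e₀)·log₁₀(σ'_f/σ'_0) = 0.28×5/(1+0.66)×log₁₀(161.94/79.772)
    = 0.84337 × 0.3075 = 0.2593 m

S_c ≈ 259 mm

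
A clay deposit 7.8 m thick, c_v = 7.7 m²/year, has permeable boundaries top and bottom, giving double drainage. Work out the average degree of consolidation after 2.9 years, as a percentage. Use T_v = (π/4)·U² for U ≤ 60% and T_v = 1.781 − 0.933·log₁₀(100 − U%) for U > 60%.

U ≈ 97.8 %

Drainage path length: H_d = H/2 = 3.9 m (double drainage).
T_v = c_v·t/H_d² = 7.7×2.9/3.9² = 1.4681.
T_v = 1.4681 corresponds to the U > 60% branch:
U = 1 − 10^((1.781 − T_v)/0.933)/100 = 0.9784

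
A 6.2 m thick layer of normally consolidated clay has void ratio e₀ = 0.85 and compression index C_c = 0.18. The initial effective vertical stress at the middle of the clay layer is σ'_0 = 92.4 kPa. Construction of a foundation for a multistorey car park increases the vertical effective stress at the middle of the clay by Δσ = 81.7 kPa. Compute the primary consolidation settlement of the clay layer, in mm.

S_c ≈ 166 mm

Final effective stress: σ'_f = σ'_0 + Δσ = 92.4 + 81.7 = 174.1 kPa.
Normally consolidated clay, so the full stress increment lies on the virgin compression line:
S_c = C_c·H/(1+e₀)·log₁₀(σ'_f/σ'_0) = 0.18×6.2/(1+0.85)×log₁₀(174.1/92.4)
    = 0.60324 × 0.27513 = 0.166 m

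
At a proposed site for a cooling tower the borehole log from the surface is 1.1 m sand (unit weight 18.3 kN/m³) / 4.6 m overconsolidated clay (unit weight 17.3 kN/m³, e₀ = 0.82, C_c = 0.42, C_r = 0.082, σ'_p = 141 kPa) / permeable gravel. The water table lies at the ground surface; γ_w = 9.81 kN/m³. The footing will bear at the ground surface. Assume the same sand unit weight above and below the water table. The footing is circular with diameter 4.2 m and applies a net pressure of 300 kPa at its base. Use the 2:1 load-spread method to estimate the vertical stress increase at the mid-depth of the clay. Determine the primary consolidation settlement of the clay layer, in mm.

S_c ≈ 134 mm

Mid-depth of clay below the ground surface: z = 1.1 + 4.6/2 = 3.4 m.
Total vertical stress at mid-clay: σ_v = 18.3×1.1 + 17.3×2.3 = 59.92 kPa.
Pore pressure: u = 9.81×(3.4 − 0) = 33.354 kPa.
Initial effective stress: σ'_0 = σ_v − u = 59.92 − 33.354 = 26.566 kPa.
Stress increase at mid-clay by the 2:1 spreading method:
Δσ ≈ qD²/(D+z)² = 300×4.2²/(4.2+3.4)² = 91.62 kPa
Final effective stress: σ'_f = 26.566 + 91.62 = 118.19 kPa.
σ'_f = 118.19 ≤ σ'_p = 141 kPa, so the clay remains overconsolidated and only the recompression index applies:
S_c = C_r·H/(1+e₀)·log₁₀(σ'_f/σ'_0) = 0.082×4.6/1.82×log₁₀(118.19/26.566)
    = 0.20725 × 0.64825 = 0.1344 m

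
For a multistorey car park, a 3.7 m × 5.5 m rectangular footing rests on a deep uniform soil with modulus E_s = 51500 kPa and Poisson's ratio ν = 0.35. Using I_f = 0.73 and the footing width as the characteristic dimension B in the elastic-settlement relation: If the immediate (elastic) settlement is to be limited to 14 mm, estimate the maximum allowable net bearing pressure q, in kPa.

S_e = q·B·(1−ν²)/E_s · I_f  ⇒  q = S_e·E_s / (B·(1−ν²)·I_f).
q = 0.014 × 51500 / (3.7 × 0.8775 × 0.73) = 304.2 kPa

q ≈ 304 kPa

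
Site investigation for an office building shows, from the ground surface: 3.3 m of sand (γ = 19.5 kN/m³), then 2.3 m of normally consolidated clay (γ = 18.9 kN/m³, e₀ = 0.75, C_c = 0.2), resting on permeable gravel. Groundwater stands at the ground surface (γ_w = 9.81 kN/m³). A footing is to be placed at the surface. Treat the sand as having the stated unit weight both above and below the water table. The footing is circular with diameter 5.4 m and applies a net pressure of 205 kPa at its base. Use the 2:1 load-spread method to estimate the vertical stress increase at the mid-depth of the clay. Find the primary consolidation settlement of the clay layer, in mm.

Mid-depth of clay below the ground surface: z = 3.3 + 2.3/2 = 4.45 m.
Total vertical stress at mid-clay: σ_v = 19.5×3.3 + 18.9×1.15 = 86.085 kPa.
Pore pressure: u = 9.81×(4.45 − 0) = 43.655 kPa.
Initial effective stress: σ'_0 = σ_v − u = 86.085 − 43.655 = 42.43 kPa.
Stress increase at mid-clay by the 2:1 spreading method:
Δσ ≈ qD²/(D+z)² = 205×5.4²/(5.4+4.45)² = 61.613 kPa
Final effective stress: σ'_f = σ'_0 + Δσ = 42.43 + 61.613 = 104.04 kPa.
Normally consolidated clay, so the full stress increment lies on the virgin compression line:
S_c = C_c·H/(1+e₀)·log₁₀(σ'_f/σ'_0) = 0.2×2.3/(1+0.75)×log₁₀(104.04/42.43)
    = 0.26286 × 0.38953 = 0.1024 m

S_c ≈ 102 mm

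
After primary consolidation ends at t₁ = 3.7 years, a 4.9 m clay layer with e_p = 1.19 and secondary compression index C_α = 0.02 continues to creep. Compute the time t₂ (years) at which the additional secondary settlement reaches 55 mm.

t₂ ≈ 62.7 years

S_s = C_α·H/(1+e_p)·log₁₀(t₂/t₁) ⇒ log₁₀(t₂/t₁) = S_s·(1+e_p)/(C_α·H).
log₁₀(t₂/t₁) = 0.055 × (1+1.19) / (0.02×4.9) = 1.229
t₂ = t₁ × 10^1.229 = 3.7 × 16.95 = 62.7 years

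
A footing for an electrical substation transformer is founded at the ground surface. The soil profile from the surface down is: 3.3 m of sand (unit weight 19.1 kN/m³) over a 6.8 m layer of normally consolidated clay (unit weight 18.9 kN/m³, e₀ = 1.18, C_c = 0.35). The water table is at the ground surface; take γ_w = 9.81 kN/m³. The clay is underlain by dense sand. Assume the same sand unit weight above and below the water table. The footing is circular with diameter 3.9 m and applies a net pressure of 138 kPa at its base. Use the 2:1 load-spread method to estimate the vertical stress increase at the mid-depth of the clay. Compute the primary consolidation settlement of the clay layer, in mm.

Mid-depth of clay below the ground surface: z = 3.3 + 6.8/2 = 6.7 m.
Total vertical stress at mid-clay: σ_v = 19.1×3.3 + 18.9×3.4 = 127.29 kPa.
Pore pressure: u = 9.81×(6.7 − 0) = 65.727 kPa.
Initial effective stress: σ'_0 = σ_v − u = 127.29 − 65.727 = 61.563 kPa.
Stress increase at mid-clay by the 2:1 spreading method:
Δσ ≈ qD²/(D+z)² = 138×3.9²/(3.9+6.7)² = 18.681 kPa
Final effective stress: σ'_f = σ'_0 + Δσ = 61.563 + 18.681 = 80.244 kPa.
Normally consolidated clay, so the full stress increment lies on the virgin compression line:
S_c = C_c·H/(1+e₀)·log₁₀(σ'_f/σ'_0) = 0.35×6.8/(1+1.18)×log₁₀(80.244/61.563)
    = 1.0917 × 0.11509 = 0.1256 m

S_c ≈ 126 mm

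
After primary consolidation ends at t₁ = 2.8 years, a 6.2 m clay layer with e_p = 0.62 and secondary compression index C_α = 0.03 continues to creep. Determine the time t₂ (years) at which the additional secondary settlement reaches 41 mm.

t₂ ≈ 6.37 years

S_s = C_α·H/(1+e_p)·log₁₀(t₂/t₁) ⇒ log₁₀(t₂/t₁) = S_s·(1+e_p)/(C_α·H).
log₁₀(t₂/t₁) = 0.041 × (1+0.62) / (0.03×6.2) = 0.3571
t₂ = t₁ × 10^0.3571 = 2.8 × 2.276 = 6.372 years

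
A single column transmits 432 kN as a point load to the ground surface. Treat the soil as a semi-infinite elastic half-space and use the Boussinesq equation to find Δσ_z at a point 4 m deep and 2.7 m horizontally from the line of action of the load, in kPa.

Δσ_z ≈ 5.04 kPa

Boussinesq vertical stress below a point load on an elastic half-space:
Δσ_z = 3P/(2πz²) · [1 + (r/z)²]^(−5/2)
r/z = 2.7/4 = 0.675; [1+(r/z)²]^(−5/2) = 0.39118.
Δσ_z = 3×432/(2π×4²) × 0.39118 = 12.892 × 0.39118 = 5.043 kPa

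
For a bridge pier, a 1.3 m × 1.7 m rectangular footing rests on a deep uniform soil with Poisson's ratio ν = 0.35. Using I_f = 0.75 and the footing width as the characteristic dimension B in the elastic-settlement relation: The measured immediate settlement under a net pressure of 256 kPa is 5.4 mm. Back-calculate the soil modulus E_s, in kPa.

S_e = q·B·(1−ν²)/E_s · I_f  ⇒  E_s = q·B·(1−ν²)·I_f / S_e.
E_s = 256 × 1.3 × 0.8775 × 0.75 / 0.0054 = 40560 kPa

E_s ≈ 40600 kPa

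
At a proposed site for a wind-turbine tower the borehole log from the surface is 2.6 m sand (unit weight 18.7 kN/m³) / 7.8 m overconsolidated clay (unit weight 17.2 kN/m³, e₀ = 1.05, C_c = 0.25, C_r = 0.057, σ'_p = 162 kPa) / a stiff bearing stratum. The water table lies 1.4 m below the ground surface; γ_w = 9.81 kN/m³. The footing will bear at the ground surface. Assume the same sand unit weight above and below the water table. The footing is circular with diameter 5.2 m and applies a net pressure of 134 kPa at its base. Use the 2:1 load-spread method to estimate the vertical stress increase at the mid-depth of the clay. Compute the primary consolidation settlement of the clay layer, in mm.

S_c ≈ 31.9 mm

Mid-depth of clay below the ground surface: z = 2.6 + 7.8/2 = 6.5 m.
Total vertical stress at mid-clay: σ_v = 18.7×2.6 + 17.2×3.9 = 115.7 kPa.
Pore pressure: u = 9.81×(6.5 − 1.4) = 50.031 kPa.
Initial effective stress: σ'_0 = σ_v − u = 115.7 − 50.031 = 65.669 kPa.
Stress increase at mid-clay by the 2:1 spreading method:
Δσ ≈ qD²/(D+z)² = 134×5.2²/(5.2+6.5)² = 26.469 kPa
Final effective stress: σ'_f = 65.669 + 26.469 = 92.138 kPa.
σ'_f = 92.138 ≤ σ'_p = 162 kPa, so the clay remains overconsolidated and only the recompression index applies:
S_c = C_r·H/(1+e₀)·log₁₀(σ'_f/σ'_0) = 0.057×7.8/2.05×log₁₀(92.138/65.669)
    = 0.21688 × 0.14708 = 0.0319 m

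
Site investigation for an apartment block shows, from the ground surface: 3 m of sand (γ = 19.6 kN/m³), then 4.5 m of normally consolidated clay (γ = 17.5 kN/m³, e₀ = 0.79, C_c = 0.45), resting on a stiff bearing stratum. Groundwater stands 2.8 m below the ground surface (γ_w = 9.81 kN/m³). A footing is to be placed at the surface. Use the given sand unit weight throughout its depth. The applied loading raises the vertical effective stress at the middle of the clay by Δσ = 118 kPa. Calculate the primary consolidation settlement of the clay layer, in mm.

S_c ≈ 468 mm

Mid-depth of clay below the ground surface: z = 3 + 4.5/2 = 5.25 m.
Total vertical stress at mid-clay: σ_v = 19.6×3 + 17.5×2.25 = 98.175 kPa.
Pore pressure: u = 9.81×(5.25 − 2.8) = 24.035 kPa.
Initial effective stress: σ'_0 = σ_v − u = 98.175 − 24.035 = 74.14 kPa.
Final effective stress: σ'_f = σ'_0 + Δσ = 74.14 + 118 = 192.14 kPa.
Normally consolidated clay, so the full stress increment lies on the virgin compression line:
S_c = C_c·H/(1+e₀)·log₁₀(σ'_f/σ'_0) = 0.45×4.5/(1+0.79)×log₁₀(192.14/74.14)
    = 1.1313 × 0.41357 = 0.4679 m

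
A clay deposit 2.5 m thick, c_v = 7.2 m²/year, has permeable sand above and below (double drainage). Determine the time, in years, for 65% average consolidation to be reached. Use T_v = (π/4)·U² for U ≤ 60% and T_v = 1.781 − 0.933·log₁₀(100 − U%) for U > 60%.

Drainage path length: H_d = H/2 = 1.25 m (double drainage).
U > 60%: T_v = 1.781 − 0.933·log₁₀(100 − 65) = 0.34038.
t = T_v·H_d²/c_v = 0.34038×1.25²/7.2 = 0.07387 years.

t ≈ 0.0739 years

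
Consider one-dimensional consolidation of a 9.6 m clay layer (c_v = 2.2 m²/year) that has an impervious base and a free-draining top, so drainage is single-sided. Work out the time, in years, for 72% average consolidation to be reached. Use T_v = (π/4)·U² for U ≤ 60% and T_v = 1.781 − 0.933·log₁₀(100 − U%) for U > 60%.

Drainage path length: H_d = H = 9.6 m (single drainage).
U > 60%: T_v = 1.781 − 0.933·log₁₀(100 − 72) = 0.4308.
t = T_v·H_d²/c_v = 0.4308×9.6²/2.2 = 18.05 years.

t ≈ 18 years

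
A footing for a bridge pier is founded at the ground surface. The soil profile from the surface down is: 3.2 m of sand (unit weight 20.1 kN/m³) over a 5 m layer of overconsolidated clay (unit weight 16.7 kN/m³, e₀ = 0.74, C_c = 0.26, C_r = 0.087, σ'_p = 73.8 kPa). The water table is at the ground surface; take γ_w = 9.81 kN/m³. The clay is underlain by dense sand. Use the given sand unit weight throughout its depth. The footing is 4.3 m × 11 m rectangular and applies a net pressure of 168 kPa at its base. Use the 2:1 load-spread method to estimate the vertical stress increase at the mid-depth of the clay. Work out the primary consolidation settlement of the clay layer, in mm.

S_c ≈ 133 mm

Mid-depth of clay below the ground surface: z = 3.2 + 5/2 = 5.7 m.
Total vertical stress at mid-clay: σ_v = 20.1×3.2 + 16.7×2.5 = 106.07 kPa.
Pore pressure: u = 9.81×(5.7 − 0) = 55.917 kPa.
Initial effective stress: σ'_0 = σ_v − u = 106.07 − 55.917 = 50.153 kPa.
Stress increase at mid-clay by the 2:1 spreading method:
Δσ = qBL/((B+z)(L+z)) = 168×4.3×11/((4.3+5.7)(11+5.7)) = 47.583 kPa
Final effective stress: σ'_f = 50.153 + 47.583 = 97.736 kPa.
σ'_f = 97.736 > σ'_p = 73.8 kPa, so the stress path crosses the preconsolidation pressure — recompression up to σ'_p, then virgin compression beyond:
S_c = H/(1+e₀)·[C_r·log₁₀(σ'_p/σ'_0) + C_c·log₁₀(σ'_f/σ'_p)]
    = 5/1.74 × [0.087×log₁₀(73.8/50.153) + 0.26×log₁₀(97.736/73.8)]
    = 2.8736 × [0.014595 + 0.03172] = 0.1331 m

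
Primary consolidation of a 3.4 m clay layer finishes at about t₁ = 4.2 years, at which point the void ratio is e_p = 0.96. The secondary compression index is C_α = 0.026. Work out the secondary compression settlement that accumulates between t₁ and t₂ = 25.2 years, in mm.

S_s ≈ 35.1 mm

Secondary compression: S_s = C_α·H/(1+e_p)·log₁₀(t₂/t₁)
S_s = 0.026×3.4/(1+0.96)×log₁₀(25.2/4.2)
    = 0.0451 × 0.7782 = 0.0351 m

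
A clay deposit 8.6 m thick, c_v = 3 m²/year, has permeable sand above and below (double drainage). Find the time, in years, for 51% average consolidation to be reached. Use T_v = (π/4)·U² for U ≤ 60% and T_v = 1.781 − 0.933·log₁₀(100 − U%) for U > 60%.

t ≈ 1.26 years

Drainage path length: H_d = H/2 = 4.3 m (double drainage).
U ≤ 60%: T_v = (π/4)·U² = (π/4)×0.51² = 0.20428.
t = T_v·H_d²/c_v = 0.20428×4.3²/3 = 1.259 years.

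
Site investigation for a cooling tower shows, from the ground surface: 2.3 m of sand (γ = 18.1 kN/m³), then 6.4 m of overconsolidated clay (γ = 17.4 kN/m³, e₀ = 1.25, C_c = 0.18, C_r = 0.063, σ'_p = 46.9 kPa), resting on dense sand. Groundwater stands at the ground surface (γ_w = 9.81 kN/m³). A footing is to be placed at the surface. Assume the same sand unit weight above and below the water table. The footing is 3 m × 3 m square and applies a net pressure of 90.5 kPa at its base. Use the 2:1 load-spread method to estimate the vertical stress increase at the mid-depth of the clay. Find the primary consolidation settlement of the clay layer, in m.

S_c ≈ 0.04 m

Mid-depth of clay below the ground surface: z = 2.3 + 6.4/2 = 5.5 m.
Total vertical stress at mid-clay: σ_v = 18.1×2.3 + 17.4×3.2 = 97.31 kPa.
Pore pressure: u = 9.81×(5.5 − 0) = 53.955 kPa.
Initial effective stress: σ'_0 = σ_v − u = 97.31 − 53.955 = 43.355 kPa.
Stress increase at mid-clay by the 2:1 spreading method:
Δσ = qBL/((B+z)(L+z)) = 90.5×3×3/((3+5.5)(3+5.5)) = 11.273 kPa
Final effective stress: σ'_f = 43.355 + 11.273 = 54.628 kPa.
σ'_f = 54.628 > σ'_p = 46.9 kPa, so the stress path crosses the preconsolidation pressure — recompression up to σ'_p, then virgin compression beyond:
S_c = H/(1+e₀)·[C_r·log₁₀(σ'_p/σ'_0) + C_c·log₁₀(σ'_f/σ'_p)]
    = 6.4/2.25 × [0.063×log₁₀(46.9/43.355) + 0.18×log₁₀(54.628/46.9)]
    = 2.8444 × [0.0021504 + 0.011924] = 0.04003 m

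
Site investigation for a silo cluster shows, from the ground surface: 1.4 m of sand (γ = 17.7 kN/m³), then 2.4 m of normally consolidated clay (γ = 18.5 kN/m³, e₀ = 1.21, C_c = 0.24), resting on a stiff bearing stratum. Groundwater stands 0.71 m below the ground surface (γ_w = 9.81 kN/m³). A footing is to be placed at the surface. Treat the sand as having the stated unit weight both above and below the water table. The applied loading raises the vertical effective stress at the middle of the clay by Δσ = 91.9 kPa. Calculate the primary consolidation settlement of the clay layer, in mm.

Mid-depth of clay below the ground surface: z = 1.4 + 2.4/2 = 2.6 m.
Total vertical stress at mid-clay: σ_v = 17.7×1.4 + 18.5×1.2 = 46.98 kPa.
Pore pressure: u = 9.81×(2.6 − 0.71) = 18.541 kPa.
Initial effective stress: σ'_0 = σ_v − u = 46.98 − 18.541 = 28.439 kPa.
Final effective stress: σ'_f = σ'_0 + Δσ = 28.439 + 91.9 = 120.34 kPa.
Normally consolidated clay, so the full stress increment lies on the virgin compression line:
S_c = C_c·H/(1+e₀)·log₁₀(σ'_f/σ'_0) = 0.24×2.4/(1+1.21)×log₁₀(120.34/28.439)
    = 0.26063 × 0.6265 = 0.1633 m

S_c ≈ 163 mm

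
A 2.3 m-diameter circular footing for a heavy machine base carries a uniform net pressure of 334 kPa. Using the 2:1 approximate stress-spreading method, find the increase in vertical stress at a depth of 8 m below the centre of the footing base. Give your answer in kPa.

By the 2:1 method the load spreads at 1 horizontal : 2 vertical, so at depth z the loaded area has grown by z in each plan dimension:
Δσ ≈ qD²/(D+z)² = 334×2.3²/(2.3+8)² = 16.654 kPa

Δσ_z ≈ 16.7 kPa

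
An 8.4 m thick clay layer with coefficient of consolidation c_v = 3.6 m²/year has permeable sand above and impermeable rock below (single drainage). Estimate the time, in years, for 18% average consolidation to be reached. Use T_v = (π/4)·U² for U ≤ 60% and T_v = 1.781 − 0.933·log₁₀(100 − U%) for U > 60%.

Drainage path length: H_d = H = 8.4 m (single drainage).
U ≤ 60%: T_v = (π/4)·U² = (π/4)×0.18² = 0.025447.
t = T_v·H_d²/c_v = 0.025447×8.4²/3.6 = 0.4988 years.

t ≈ 0.499 years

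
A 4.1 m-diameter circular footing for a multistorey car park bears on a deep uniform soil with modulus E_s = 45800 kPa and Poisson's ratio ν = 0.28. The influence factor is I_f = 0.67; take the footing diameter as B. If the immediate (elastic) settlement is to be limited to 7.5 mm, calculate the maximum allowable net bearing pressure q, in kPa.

S_e = q·B·(1−ν²)/E_s · I_f  ⇒  q = S_e·E_s / (B·(1−ν²)·I_f).
q = 0.0075 × 45800 / (4.1 × 0.9216 × 0.67) = 135.7 kPa

q ≈ 136 kPa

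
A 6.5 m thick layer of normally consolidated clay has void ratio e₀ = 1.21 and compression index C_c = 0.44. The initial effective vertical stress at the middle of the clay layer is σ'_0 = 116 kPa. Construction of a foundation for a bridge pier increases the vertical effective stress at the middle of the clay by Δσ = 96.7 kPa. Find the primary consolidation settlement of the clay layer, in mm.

Final effective stress: σ'_f = σ'_0 + Δσ = 116 + 96.7 = 212.7 kPa.
Normally consolidated clay, so the full stress increment lies on the virgin compression line:
S_c = C_c·H/(1+e₀)·log₁₀(σ'_f/σ'_0) = 0.44×6.5/(1+1.21)×log₁₀(212.7/116)
    = 1.2941 × 0.26331 = 0.3407 m

S_c ≈ 341 mm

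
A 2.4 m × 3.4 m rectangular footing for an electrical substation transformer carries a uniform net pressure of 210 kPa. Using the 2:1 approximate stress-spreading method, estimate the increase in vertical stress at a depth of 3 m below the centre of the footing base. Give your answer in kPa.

Δσ_z ≈ 49.6 kPa

By the 2:1 method the load spreads at 1 horizontal : 2 vertical, so at depth z the loaded area has grown by z in each plan dimension:
Δσ = qBL/((B+z)(L+z)) = 210×2.4×3.4/((2.4+3)(3.4+3)) = 49.583 kPa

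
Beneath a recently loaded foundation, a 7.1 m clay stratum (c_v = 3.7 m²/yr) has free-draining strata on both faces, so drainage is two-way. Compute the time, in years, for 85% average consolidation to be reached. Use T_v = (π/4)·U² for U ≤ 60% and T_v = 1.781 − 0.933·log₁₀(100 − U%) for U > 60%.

Drainage path length: H_d = H/2 = 3.55 m (double drainage).
U > 60%: T_v = 1.781 − 0.933·log₁₀(100 − 85) = 0.68371.
t = T_v·H_d²/c_v = 0.68371×3.55²/3.7 = 2.329 years.

t ≈ 2.33 years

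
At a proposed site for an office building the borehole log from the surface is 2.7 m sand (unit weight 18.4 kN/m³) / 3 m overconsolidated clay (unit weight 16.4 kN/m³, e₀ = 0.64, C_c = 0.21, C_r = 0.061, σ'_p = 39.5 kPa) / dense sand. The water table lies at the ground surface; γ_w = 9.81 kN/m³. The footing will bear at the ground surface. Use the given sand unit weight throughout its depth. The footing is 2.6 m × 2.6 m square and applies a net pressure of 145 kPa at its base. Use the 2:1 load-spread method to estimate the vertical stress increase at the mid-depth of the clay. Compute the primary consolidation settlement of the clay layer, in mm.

Mid-depth of clay below the ground surface: z = 2.7 + 3/2 = 4.2 m.
Total vertical stress at mid-clay: σ_v = 18.4×2.7 + 16.4×1.5 = 74.28 kPa.
Pore pressure: u = 9.81×(4.2 − 0) = 41.202 kPa.
Initial effective stress: σ'_0 = σ_v − u = 74.28 − 41.202 = 33.078 kPa.
Stress increase at mid-clay by the 2:1 spreading method:
Δσ = qBL/((B+z)(L+z)) = 145×2.6×2.6/((2.6+4.2)(2.6+4.2)) = 21.198 kPa
Final effective stress: σ'_f = 33.078 + 21.198 = 54.276 kPa.
σ'_f = 54.276 > σ'_p = 39.5 kPa, so the stress path crosses the preconsolidation pressure — recompression up to σ'_p, then virgin compression beyond:
S_c = H/(1+e₀)·[C_r·log₁₀(σ'_p/σ'_0) + C_c·log₁₀(σ'_f/σ'_p)]
    = 3/1.64 × [0.061×log₁₀(39.5/33.078) + 0.21×log₁₀(54.276/39.5)]
    = 1.8293 × [0.0047005 + 0.028982] = 0.06162 m

S_c ≈ 61.6 mm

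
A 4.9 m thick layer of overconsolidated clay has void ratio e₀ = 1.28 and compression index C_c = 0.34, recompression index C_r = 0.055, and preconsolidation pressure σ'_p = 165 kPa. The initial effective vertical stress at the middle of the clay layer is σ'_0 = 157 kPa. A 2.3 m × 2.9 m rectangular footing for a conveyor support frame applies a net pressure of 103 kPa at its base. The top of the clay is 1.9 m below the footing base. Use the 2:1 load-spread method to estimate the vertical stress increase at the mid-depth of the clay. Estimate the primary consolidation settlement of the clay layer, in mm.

Mid-depth of clay below the footing base: z = 1.9 + 4.9/2 = 4.35 m.
Stress increase at mid-clay by the 2:1 spreading method:
Δσ = qBL/((B+z)(L+z)) = 103×2.3×2.9/((2.3+4.35)(2.9+4.35)) = 14.25 kPa
Final effective stress: σ'_f = 157 + 14.25 = 171.25 kPa.
σ'_f = 171.25 > σ'_p = 165 kPa, so the stress path crosses the preconsolidation pressure — recompression up to σ'_p, then virgin compression beyond:
S_c = H/(1+e₀)·[C_r·log₁₀(σ'_p/σ'_0) + C_c·log₁₀(σ'_f/σ'_p)]
    = 4.9/2.28 × [0.055×log₁₀(165/157) + 0.34×log₁₀(171.25/165)]
    = 2.1491 × [0.0011871 + 0.0054899] = 0.01435 m

S_c ≈ 14.3 mm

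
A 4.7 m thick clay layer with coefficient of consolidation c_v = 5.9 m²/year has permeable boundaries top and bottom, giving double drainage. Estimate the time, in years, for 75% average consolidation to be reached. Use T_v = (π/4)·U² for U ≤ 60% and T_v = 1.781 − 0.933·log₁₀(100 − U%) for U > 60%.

Drainage path length: H_d = H/2 = 2.35 m (double drainage).
U > 60%: T_v = 1.781 − 0.933·log₁₀(100 − 75) = 0.47672.
t = T_v·H_d²/c_v = 0.47672×2.35²/5.9 = 0.4462 years.

t ≈ 0.446 years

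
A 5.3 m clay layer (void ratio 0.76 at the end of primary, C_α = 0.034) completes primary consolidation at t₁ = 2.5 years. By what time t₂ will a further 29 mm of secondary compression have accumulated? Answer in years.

t₂ ≈ 4.8 years

S_s = C_α·H/(1+e_p)·log₁₀(t₂/t₁) ⇒ log₁₀(t₂/t₁) = S_s·(1+e_p)/(C_α·H).
log₁₀(t₂/t₁) = 0.029 × (1+0.76) / (0.034×5.3) = 0.2832
t₂ = t₁ × 10^0.2832 = 2.5 × 1.92 = 4.799 years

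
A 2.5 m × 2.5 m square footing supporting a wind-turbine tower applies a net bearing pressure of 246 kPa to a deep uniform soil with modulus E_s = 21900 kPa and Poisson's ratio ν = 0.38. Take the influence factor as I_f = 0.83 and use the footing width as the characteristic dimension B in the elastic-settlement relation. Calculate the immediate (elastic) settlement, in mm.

Immediate (elastic) settlement: S_e = q·B·(1−ν²)/E_s · I_f.
S_e = 246 × 2.5 × (1 − 0.38²) / 21900 × 0.83
    = 246 × 2.5 × 0.8556 / 21900 × 0.83
    = 0.01994 m = 19.94 mm

S_e ≈ 19.9 mm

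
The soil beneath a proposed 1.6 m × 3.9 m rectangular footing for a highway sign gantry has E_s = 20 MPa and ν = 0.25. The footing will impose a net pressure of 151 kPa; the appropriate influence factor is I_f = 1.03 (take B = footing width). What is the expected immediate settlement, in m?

Immediate (elastic) settlement: S_e = q·B·(1−ν²)/E_s · I_f.
E_s = 20 MPa = 20000 kPa.
S_e = 151 × 1.6 × (1 − 0.25²) / 20000 × 1.03
    = 151 × 1.6 × 0.9375 / 20000 × 1.03
    = 0.01166 m

S_e ≈ 0.0117 m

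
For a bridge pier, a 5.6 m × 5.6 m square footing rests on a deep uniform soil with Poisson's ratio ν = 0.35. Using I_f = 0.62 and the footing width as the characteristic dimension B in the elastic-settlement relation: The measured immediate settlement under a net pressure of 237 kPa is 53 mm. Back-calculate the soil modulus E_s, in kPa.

E_s ≈ 13600 kPa

S_e = q·B·(1−ν²)/E_s · I_f  ⇒  E_s = q·B·(1−ν²)·I_f / S_e.
E_s = 237 × 5.6 × 0.8775 × 0.62 / 0.053 = 13620 kPa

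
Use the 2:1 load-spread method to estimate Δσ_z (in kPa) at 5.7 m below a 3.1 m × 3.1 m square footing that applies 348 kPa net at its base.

By the 2:1 method the load spreads at 1 horizontal : 2 vertical, so at depth z the loaded area has grown by z in each plan dimension:
Δσ = qBL/((B+z)(L+z)) = 348×3.1×3.1/((3.1+5.7)(3.1+5.7)) = 43.185 kPa

Δσ_z ≈ 43.2 kPa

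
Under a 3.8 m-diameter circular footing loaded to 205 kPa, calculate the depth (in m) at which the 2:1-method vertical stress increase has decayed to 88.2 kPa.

z ≈ 1.99 m

2:1 spreading — at depth z the loaded area has grown by z in each plan dimension:
qD²/(D+z)² = Δσ_z ⇒ z = D(√(q/Δσ_z) − 1) = 3.8×(√(205/88.2) − 1) = 1.993 m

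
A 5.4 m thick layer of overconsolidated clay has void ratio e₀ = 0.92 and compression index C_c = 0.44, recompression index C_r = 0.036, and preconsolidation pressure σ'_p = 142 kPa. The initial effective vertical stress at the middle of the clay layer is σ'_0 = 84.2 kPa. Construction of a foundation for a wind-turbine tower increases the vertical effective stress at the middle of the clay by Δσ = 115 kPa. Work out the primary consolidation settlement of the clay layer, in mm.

S_c ≈ 205 mm

Final effective stress: σ'_f = 84.2 + 115 = 199.2 kPa.
σ'_f = 199.2 > σ'_p = 142 kPa, so the stress path crosses the preconsolidation pressure — recompression up to σ'_p, then virgin compression beyond:
S_c = H/(1+e₀)·[C_r·log₁₀(σ'_p/σ'_0) + C_c·log₁₀(σ'_f/σ'_p)]
    = 5.4/1.92 × [0.036×log₁₀(142/84.2) + 0.44×log₁₀(199.2/142)]
    = 2.8125 × [0.0081711 + 0.06468] = 0.2049 m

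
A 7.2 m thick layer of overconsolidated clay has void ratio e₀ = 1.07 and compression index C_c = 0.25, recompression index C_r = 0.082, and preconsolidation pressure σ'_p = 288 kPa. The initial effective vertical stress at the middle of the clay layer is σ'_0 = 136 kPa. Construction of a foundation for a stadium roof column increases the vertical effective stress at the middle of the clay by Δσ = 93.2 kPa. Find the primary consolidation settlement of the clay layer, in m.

S_c ≈ 0.0647 m

Final effective stress: σ'_f = 136 + 93.2 = 229.2 kPa.
σ'_f = 229.2 ≤ σ'_p = 288 kPa, so the clay remains overconsolidated and only the recompression index applies:
S_c = C_r·H/(1+e₀)·log₁₀(σ'_f/σ'_0) = 0.082×7.2/2.07×log₁₀(229.2/136)
    = 0.28522 × 0.22668 = 0.06465 m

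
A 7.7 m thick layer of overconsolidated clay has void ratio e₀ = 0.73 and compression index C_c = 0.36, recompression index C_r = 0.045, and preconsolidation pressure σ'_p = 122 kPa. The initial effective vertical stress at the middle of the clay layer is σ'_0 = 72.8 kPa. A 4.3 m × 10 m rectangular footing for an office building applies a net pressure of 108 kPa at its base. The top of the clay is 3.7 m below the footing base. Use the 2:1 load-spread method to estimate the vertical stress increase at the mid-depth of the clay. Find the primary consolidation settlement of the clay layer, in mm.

Mid-depth of clay below the footing base: z = 3.7 + 7.7/2 = 7.55 m.
Stress increase at mid-clay by the 2:1 spreading method:
Δσ = qBL/((B+z)(L+z)) = 108×4.3×10/((4.3+7.55)(10+7.55)) = 22.33 kPa
Final effective stress: σ'_f = 72.8 + 22.33 = 95.13 kPa.
σ'_f = 95.13 ≤ σ'_p = 122 kPa, so the clay remains overconsolidated and only the recompression index applies:
S_c = C_r·H/(1+e₀)·log₁₀(σ'_f/σ'_0) = 0.045×7.7/1.73×log₁₀(95.13/72.8)
    = 0.20029 × 0.11619 = 0.02327 m

S_c ≈ 23.3 mm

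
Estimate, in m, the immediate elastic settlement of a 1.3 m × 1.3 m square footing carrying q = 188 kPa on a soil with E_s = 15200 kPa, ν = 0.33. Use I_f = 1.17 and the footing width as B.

Immediate (elastic) settlement: S_e = q·B·(1−ν²)/E_s · I_f.
S_e = 188 × 1.3 × (1 − 0.33²) / 15200 × 1.17
    = 188 × 1.3 × 0.8911 / 15200 × 1.17
    = 0.01676 m

S_e ≈ 0.0168 m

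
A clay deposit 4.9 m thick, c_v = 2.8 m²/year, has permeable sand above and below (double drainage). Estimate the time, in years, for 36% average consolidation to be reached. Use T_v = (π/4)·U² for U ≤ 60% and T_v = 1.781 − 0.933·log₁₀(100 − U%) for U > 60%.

Drainage path length: H_d = H/2 = 2.45 m (double drainage).
U ≤ 60%: T_v = (π/4)·U² = (π/4)×0.36² = 0.10179.
t = T_v·H_d²/c_v = 0.10179×2.45²/2.8 = 0.2182 years.

t ≈ 0.218 years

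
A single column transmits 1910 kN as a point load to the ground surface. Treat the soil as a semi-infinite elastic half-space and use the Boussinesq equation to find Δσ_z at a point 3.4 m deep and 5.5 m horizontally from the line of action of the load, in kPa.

Boussinesq vertical stress below a point load on an elastic half-space:
Δσ_z = 3P/(2πz²) · [1 + (r/z)²]^(−5/2)
r/z = 5.5/3.4 = 1.6176; [1+(r/z)²]^(−5/2) = 0.040197.
Δσ_z = 3×1910/(2π×3.4²) × 0.040197 = 78.889 × 0.040197 = 3.171 kPa

Δσ_z ≈ 3.17 kPa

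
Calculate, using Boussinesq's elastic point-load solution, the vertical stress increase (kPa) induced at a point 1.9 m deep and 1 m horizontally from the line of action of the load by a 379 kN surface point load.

Δσ_z ≈ 27.2 kPa

Boussinesq vertical stress below a point load on an elastic half-space:
Δσ_z = 3P/(2πz²) · [1 + (r/z)²]^(−5/2)
r/z = 1/1.9 = 0.52632; [1+(r/z)²]^(−5/2) = 0.54264.
Δσ_z = 3×379/(2π×1.9²) × 0.54264 = 50.127 × 0.54264 = 27.2 kPa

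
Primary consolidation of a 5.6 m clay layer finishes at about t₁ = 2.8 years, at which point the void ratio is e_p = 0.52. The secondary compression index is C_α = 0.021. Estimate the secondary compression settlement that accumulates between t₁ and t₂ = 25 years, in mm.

S_s ≈ 73.6 mm

Secondary compression: S_s = C_α·H/(1+e_p)·log₁₀(t₂/t₁)
S_s = 0.021×5.6/(1+0.52)×log₁₀(25/2.8)
    = 0.07737 × 0.9508 = 0.07356 m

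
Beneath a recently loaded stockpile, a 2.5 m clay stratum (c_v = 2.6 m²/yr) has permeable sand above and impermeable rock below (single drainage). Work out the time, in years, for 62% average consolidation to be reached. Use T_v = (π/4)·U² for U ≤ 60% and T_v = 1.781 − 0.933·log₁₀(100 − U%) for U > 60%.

t ≈ 0.738 years

Drainage path length: H_d = H = 2.5 m (single drainage).
U > 60%: T_v = 1.781 − 0.933·log₁₀(100 − 62) = 0.30706.
t = T_v·H_d²/c_v = 0.30706×2.5²/2.6 = 0.7381 years.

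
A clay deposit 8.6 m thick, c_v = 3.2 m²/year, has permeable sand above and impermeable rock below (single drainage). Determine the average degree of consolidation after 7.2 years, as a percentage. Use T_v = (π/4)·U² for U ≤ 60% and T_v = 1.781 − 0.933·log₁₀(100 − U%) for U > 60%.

U ≈ 62.4 %

Drainage path length: H_d = H = 8.6 m (single drainage).
T_v = c_v·t/H_d² = 3.2×7.2/8.6² = 0.31152.
T_v = 0.31152 corresponds to the U > 60% branch:
U = 1 − 10^((1.781 − T_v)/0.933)/100 = 0.6242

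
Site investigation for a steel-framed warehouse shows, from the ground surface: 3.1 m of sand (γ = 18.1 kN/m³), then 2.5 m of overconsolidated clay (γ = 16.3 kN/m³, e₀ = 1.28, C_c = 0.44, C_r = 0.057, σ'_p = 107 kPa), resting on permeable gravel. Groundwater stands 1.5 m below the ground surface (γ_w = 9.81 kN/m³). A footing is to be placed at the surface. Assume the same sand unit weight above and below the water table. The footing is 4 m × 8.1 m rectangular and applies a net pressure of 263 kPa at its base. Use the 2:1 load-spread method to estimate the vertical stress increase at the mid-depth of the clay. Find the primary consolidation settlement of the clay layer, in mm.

Mid-depth of clay below the ground surface: z = 3.1 + 2.5/2 = 4.35 m.
Total vertical stress at mid-clay: σ_v = 18.1×3.1 + 16.3×1.25 = 76.485 kPa.
Pore pressure: u = 9.81×(4.35 − 1.5) = 27.959 kPa.
Initial effective stress: σ'_0 = σ_v − u = 76.485 − 27.959 = 48.526 kPa.
Stress increase at mid-clay by the 2:1 spreading method:
Δσ = qBL/((B+z)(L+z)) = 263×4×8.1/((4+4.35)(8.1+4.35)) = 81.968 kPa
Final effective stress: σ'_f = 48.526 + 81.968 = 130.49 kPa.
σ'_f = 130.49 > σ'_p = 107 kPa, so the stress path crosses the preconsolidation pressure — recompression up to σ'_p, then virgin compression beyond:
S_c = H/(1+e₀)·[C_r·log₁₀(σ'_p/σ'_0) + C_c·log₁₀(σ'_f/σ'_p)]
    = 2.5/2.28 × [0.057×log₁₀(107/48.526) + 0.44×log₁₀(130.49/107)]
    = 1.0965 × [0.019574 + 0.037925] = 0.06305 m

S_c ≈ 63 mm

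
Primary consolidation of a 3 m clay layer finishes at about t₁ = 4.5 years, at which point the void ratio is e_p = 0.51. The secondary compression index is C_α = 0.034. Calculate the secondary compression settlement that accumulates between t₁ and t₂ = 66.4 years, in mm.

S_s ≈ 79 mm

Secondary compression: S_s = C_α·H/(1+e_p)·log₁₀(t₂/t₁)
S_s = 0.034×3/(1+0.51)×log₁₀(66.4/4.5)
    = 0.06755 × 1.169 = 0.07896 m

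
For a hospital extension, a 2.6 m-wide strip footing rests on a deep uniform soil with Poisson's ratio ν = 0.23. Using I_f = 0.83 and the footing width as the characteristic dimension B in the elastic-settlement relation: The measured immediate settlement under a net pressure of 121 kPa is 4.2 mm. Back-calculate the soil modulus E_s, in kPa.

E_s ≈ 58900 kPa

S_e = q·B·(1−ν²)/E_s · I_f  ⇒  E_s = q·B·(1−ν²)·I_f / S_e.
E_s = 121 × 2.6 × 0.9471 × 0.83 / 0.0042 = 58880 kPa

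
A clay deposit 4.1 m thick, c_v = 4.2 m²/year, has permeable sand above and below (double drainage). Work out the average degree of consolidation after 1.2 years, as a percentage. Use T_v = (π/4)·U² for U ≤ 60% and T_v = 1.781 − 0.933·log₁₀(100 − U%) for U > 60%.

Drainage path length: H_d = H/2 = 2.05 m (double drainage).
T_v = c_v·t/H_d² = 4.2×1.2/2.05² = 1.1993.
T_v = 1.1993 corresponds to the U > 60% branch:
U = 1 − 10^((1.781 − T_v)/0.933)/100 = 0.958

U ≈ 95.8 %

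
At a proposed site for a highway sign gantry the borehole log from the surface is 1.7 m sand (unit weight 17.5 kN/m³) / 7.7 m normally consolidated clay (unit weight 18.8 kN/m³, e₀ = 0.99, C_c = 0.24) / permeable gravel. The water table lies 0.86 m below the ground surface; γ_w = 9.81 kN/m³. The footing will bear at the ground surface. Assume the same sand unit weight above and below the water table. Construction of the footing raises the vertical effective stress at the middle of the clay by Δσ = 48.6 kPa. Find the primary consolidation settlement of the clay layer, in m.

S_c ≈ 0.252 m

Mid-depth of clay below the ground surface: z = 1.7 + 7.7/2 = 5.55 m.
Total vertical stress at mid-clay: σ_v = 17.5×1.7 + 18.8×3.85 = 102.13 kPa.
Pore pressure: u = 9.81×(5.55 − 0.86) = 46.009 kPa.
Initial effective stress: σ'_0 = σ_v − u = 102.13 − 46.009 = 56.121 kPa.
Final effective stress: σ'_f = σ'_0 + Δσ = 56.121 + 48.6 = 104.72 kPa.
Normally consolidated clay, so the full stress increment lies on the virgin compression line:
S_c = C_c·H/(1+e₀)·log₁₀(σ'_f/σ'_0) = 0.24×7.7/(1+0.99)×log₁₀(104.72/56.121)
    = 0.92864 × 0.2709 = 0.2516 m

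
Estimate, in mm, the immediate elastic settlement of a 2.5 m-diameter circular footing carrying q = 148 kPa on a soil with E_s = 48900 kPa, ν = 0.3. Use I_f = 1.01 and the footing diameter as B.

Immediate (elastic) settlement: S_e = q·B·(1−ν²)/E_s · I_f.
S_e = 148 × 2.5 × (1 − 0.3²) / 48900 × 1.01
    = 148 × 2.5 × 0.91 / 48900 × 1.01
    = 0.006954 m = 6.954 mm

S_e ≈ 6.95 mm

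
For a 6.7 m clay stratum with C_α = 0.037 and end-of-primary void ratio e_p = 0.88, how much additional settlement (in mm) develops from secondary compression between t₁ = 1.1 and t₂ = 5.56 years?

S_s ≈ 92.8 mm

Secondary compression: S_s = C_α·H/(1+e_p)·log₁₀(t₂/t₁)
S_s = 0.037×6.7/(1+0.88)×log₁₀(5.56/1.1)
    = 0.1319 × 0.7037 = 0.09279 m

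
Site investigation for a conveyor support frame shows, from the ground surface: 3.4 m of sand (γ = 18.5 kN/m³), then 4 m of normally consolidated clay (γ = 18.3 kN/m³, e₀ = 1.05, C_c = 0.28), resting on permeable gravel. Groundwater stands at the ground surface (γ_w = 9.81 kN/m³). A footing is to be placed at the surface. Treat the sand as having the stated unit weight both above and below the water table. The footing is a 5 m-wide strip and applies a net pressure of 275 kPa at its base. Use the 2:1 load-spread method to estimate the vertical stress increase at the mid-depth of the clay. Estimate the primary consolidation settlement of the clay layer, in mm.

Mid-depth of clay below the ground surface: z = 3.4 + 4/2 = 5.4 m.
Total vertical stress at mid-clay: σ_v = 18.5×3.4 + 18.3×2 = 99.5 kPa.
Pore pressure: u = 9.81×(5.4 − 0) = 52.974 kPa.
Initial effective stress: σ'_0 = σ_v − u = 99.5 − 52.974 = 46.526 kPa.
Stress increase at mid-clay by the 2:1 spreading method:
Δσ = qB/(B+z) = 275×5/(5+5.4) = 132.21 kPa
Final effective stress: σ'_f = σ'_0 + Δσ = 46.526 + 132.21 = 178.74 kPa.
Normally consolidated clay, so the full stress increment lies on the virgin compression line:
S_c = C_c·H/(1+e₀)·log₁₀(σ'_f/σ'_0) = 0.28×4/(1+1.05)×log₁₀(178.74/46.526)
    = 0.54634 × 0.58453 = 0.3194 m

S_c ≈ 319 mm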